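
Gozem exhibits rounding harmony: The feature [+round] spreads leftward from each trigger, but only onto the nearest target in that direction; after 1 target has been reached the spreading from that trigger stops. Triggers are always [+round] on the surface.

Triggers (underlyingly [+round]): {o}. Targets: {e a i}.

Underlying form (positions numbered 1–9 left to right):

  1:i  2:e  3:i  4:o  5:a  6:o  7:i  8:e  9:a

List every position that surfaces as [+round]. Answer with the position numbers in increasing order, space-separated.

From /o/ at 4 leftward: 3 /i/ → [+round]; bound reached.
From /o/ at 6 leftward: 5 /a/ → [+round]; bound reached.
Targets with no active source: positions 1 2 7 8 9 stay [-round].

3 4 5 6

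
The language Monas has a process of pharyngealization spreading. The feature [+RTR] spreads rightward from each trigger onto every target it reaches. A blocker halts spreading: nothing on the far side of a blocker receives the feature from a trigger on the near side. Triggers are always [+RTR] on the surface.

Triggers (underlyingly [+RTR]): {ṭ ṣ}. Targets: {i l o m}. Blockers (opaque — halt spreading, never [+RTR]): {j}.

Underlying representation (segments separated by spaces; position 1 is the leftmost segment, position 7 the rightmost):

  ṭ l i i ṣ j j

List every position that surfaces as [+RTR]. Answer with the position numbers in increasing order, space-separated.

From /ṭ/ at 1 rightward: 2 /l/ → [+RTR]; 3 /i/ → [+RTR]; 4 /i/ → [+RTR]; 5 /ṣ/ is itself a trigger — this domain ends here.
From /ṣ/ at 5 rightward: 6 /j/ blocks.

1 2 3 4 5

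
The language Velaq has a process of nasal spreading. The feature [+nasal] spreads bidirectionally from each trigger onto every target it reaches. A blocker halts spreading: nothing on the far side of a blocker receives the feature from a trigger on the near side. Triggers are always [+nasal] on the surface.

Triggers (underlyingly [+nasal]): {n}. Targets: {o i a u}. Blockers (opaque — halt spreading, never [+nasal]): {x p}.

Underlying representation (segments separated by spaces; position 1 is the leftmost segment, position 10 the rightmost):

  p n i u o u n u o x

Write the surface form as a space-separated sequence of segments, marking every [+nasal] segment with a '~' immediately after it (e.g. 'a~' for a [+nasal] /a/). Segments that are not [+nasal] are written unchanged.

From /n/ at 2 rightward: 3 /i/ → [+nasal]; 4 /u/ → [+nasal]; 5 /o/ → [+nasal]; 6 /u/ → [+nasal]; 7 /n/ is itself a trigger — this domain ends here.
From /n/ at 2 leftward: 1 /p/ blocks.
From /n/ at 7 rightward: 8 /u/ → [+nasal]; 9 /o/ → [+nasal]; 10 /x/ blocks.
From /n/ at 7 leftward: 6 /u/ → [+nasal]; 5 /o/ → [+nasal]; 4 /u/ → [+nasal]; 3 /i/ → [+nasal]; 2 /n/ is itself a trigger — this domain ends here.
[+nasal] positions on the surface: 2 3 4 5 6 7 8 9.

p n~ i~ u~ o~ u~ n~ u~ o~ x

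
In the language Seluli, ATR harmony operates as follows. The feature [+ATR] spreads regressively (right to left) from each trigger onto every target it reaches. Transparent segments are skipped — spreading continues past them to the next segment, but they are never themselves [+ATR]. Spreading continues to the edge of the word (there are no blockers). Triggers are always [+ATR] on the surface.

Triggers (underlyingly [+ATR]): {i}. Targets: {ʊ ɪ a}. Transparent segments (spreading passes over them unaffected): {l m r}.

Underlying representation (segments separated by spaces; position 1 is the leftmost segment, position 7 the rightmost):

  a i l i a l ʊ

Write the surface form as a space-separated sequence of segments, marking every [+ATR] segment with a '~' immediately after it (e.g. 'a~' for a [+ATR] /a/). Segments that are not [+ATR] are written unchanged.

a~ i~ l i~ a l ʊ

From /i/ at 2 leftward: 1 /a/ → [+ATR]; word edge.
From /i/ at 4 leftward: 3 /l/ transparent; 2 /i/ is itself a trigger — this domain ends here.
Targets with no active source: positions 5 7 stay [-ATR].
[+ATR] positions on the surface: 1 2 4.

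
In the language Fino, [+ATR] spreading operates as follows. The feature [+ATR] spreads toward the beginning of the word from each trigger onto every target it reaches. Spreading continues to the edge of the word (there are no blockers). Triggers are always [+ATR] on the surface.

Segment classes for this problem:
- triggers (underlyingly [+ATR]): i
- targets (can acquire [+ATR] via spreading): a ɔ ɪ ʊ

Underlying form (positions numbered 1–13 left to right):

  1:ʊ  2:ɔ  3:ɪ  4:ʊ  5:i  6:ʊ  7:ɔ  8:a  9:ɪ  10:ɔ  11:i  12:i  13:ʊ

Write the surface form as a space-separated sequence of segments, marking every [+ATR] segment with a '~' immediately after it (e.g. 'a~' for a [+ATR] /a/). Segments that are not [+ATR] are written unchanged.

ʊ~ ɔ~ ɪ~ ʊ~ i~ ʊ~ ɔ~ a~ ɪ~ ɔ~ i~ i~ ʊ

From /i/ at 5 leftward: 4 /ʊ/ → [+ATR]; 3 /ɪ/ → [+ATR]; 2 /ɔ/ → [+ATR]; 1 /ʊ/ → [+ATR]; word edge.
From /i/ at 11 leftward: 10 /ɔ/ → [+ATR]; 9 /ɪ/ → [+ATR]; 8 /a/ → [+ATR]; 7 /ɔ/ → [+ATR]; 6 /ʊ/ → [+ATR]; 5 /i/ is itself a trigger — this domain ends here.
From /i/ at 12 leftward: 11 /i/ is itself a trigger — this domain ends here.
Target with no active source: position 13 stays [-ATR].
[+ATR] positions on the surface: 1 2 3 4 5 6 7 8 9 10 11 12.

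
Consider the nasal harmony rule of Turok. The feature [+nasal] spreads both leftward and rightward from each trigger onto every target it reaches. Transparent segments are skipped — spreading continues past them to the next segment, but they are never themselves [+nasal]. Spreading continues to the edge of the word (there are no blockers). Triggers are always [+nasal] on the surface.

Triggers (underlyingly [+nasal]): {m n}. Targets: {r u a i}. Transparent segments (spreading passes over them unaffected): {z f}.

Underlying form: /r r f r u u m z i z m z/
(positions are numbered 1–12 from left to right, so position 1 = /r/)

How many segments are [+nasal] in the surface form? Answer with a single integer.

8

From /m/ at 7 rightward: 8 /z/ transparent; 9 /i/ → [+nasal]; 10 /z/ transparent; 11 /m/ is itself a trigger — this domain ends here.
From /m/ at 7 leftward: 6 /u/ → [+nasal]; 5 /u/ → [+nasal]; 4 /r/ → [+nasal]; 3 /f/ transparent; 2 /r/ → [+nasal]; 1 /r/ → [+nasal]; word edge.
From /m/ at 11 rightward: 12 /z/ transparent; word edge.
From /m/ at 11 leftward: 10 /z/ transparent; 9 /i/ → [+nasal]; 8 /z/ transparent; 7 /m/ is itself a trigger — this domain ends here.
[+nasal] positions on the surface: 1 2 4 5 6 7 9 11.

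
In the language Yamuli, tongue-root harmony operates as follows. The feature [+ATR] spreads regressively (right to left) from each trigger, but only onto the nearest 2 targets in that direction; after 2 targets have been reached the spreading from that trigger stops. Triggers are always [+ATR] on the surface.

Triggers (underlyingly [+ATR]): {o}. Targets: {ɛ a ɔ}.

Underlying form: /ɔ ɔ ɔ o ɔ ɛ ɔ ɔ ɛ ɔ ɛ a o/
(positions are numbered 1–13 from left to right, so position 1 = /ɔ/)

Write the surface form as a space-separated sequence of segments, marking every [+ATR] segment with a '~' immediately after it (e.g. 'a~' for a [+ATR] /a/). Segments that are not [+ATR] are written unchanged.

ɔ ɔ~ ɔ~ o~ ɔ ɛ ɔ ɔ ɛ ɔ ɛ~ a~ o~

From /o/ at 4 leftward: 3 /ɔ/ → [+ATR]; 2 /ɔ/ → [+ATR]; bound reached.
From /o/ at 13 leftward: 12 /a/ → [+ATR]; 11 /ɛ/ → [+ATR]; bound reached.
Targets with no active source: positions 1 5 6 7 8 9 10 stay [-ATR].
[+ATR] positions on the surface: 2 3 4 11 12 13.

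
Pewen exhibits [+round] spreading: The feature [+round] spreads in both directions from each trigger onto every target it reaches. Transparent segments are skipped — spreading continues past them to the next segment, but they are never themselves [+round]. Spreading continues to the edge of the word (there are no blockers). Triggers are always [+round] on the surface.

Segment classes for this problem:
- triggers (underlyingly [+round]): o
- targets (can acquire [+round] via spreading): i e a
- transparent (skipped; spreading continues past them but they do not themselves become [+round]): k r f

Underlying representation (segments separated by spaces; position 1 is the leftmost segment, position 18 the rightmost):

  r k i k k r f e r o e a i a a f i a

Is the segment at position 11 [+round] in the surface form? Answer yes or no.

From /o/ at 10 rightward: 11 /e/ → [+round]; 12 /a/ → [+round]; 13 /i/ → [+round]; 14 /a/ → [+round]; 15 /a/ → [+round]; 16 /f/ transparent; 17 /i/ → [+round]; 18 /a/ → [+round]; word edge.
From /o/ at 10 leftward: 9 /r/ transparent; 8 /e/ → [+round]; 7 /f/ transparent; 6 /r/ transparent; 5 /k/ transparent; 4 /k/ transparent; 3 /i/ → [+round]; 2 /k/ transparent; 1 /r/ transparent; word edge.
[+round] positions on the surface: 3 8 10 11 12 13 14 15 17 18.

yes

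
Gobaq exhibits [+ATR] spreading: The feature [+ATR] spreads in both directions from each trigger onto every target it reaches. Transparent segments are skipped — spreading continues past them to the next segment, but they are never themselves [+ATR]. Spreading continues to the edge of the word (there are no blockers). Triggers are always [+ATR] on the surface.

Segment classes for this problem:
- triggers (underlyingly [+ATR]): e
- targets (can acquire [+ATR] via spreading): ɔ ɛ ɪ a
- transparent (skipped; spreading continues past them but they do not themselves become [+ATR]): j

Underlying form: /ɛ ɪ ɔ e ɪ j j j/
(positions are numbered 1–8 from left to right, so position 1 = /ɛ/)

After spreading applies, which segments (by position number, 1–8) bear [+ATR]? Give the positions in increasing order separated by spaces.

From /e/ at 4 rightward: 5 /ɪ/ → [+ATR]; 6 /j/ transparent; 7 /j/ transparent; 8 /j/ transparent; word edge.
From /e/ at 4 leftward: 3 /ɔ/ → [+ATR]; 2 /ɪ/ → [+ATR]; 1 /ɛ/ → [+ATR]; word edge.

1 2 3 4 5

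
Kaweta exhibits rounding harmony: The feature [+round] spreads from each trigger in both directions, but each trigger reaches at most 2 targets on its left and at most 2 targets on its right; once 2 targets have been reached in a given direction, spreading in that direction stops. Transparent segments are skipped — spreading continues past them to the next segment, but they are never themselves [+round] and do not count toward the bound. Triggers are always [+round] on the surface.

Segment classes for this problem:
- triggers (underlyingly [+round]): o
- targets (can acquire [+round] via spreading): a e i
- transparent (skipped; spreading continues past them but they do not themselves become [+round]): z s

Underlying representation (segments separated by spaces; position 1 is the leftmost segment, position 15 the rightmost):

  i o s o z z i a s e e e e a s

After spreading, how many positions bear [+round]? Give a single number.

From /o/ at 2 rightward: 3 /s/ transparent; 4 /o/ is itself a trigger — this domain ends here.
From /o/ at 2 leftward: 1 /i/ → [+round]; word edge.
From /o/ at 4 rightward: 5 /z/ transparent; 6 /z/ transparent; 7 /i/ → [+round]; 8 /a/ → [+round]; bound reached.
From /o/ at 4 leftward: 3 /s/ transparent; 2 /o/ is itself a trigger — this domain ends here.
Targets with no active source: positions 10 11 12 13 14 stay [-round].
[+round] positions on the surface: 1 2 4 7 8.

5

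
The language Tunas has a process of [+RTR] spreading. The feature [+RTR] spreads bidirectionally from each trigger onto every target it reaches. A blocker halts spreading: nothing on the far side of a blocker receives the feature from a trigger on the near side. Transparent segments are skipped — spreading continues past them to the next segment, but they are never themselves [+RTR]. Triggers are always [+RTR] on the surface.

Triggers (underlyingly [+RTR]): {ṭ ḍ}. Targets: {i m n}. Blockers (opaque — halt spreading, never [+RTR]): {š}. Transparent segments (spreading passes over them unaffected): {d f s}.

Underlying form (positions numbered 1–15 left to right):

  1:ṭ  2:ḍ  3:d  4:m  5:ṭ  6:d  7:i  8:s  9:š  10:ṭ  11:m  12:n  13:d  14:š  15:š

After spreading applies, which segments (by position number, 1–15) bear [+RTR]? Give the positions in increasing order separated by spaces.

1 2 4 5 7 10 11 12

From /ṭ/ at 1 rightward: 2 /ḍ/ is itself a trigger — this domain ends here.
From /ṭ/ at 1 leftward: word edge.
From /ḍ/ at 2 rightward: 3 /d/ transparent; 4 /m/ → [+RTR]; 5 /ṭ/ is itself a trigger — this domain ends here.
From /ḍ/ at 2 leftward: 1 /ṭ/ is itself a trigger — this domain ends here.
From /ṭ/ at 5 rightward: 6 /d/ transparent; 7 /i/ → [+RTR]; 8 /s/ transparent; 9 /š/ blocks.
From /ṭ/ at 5 leftward: 4 /m/ → [+RTR]; 3 /d/ transparent; 2 /ḍ/ is itself a trigger — this domain ends here.
From /ṭ/ at 10 rightward: 11 /m/ → [+RTR]; 12 /n/ → [+RTR]; 13 /d/ transparent; 14 /š/ blocks.
From /ṭ/ at 10 leftward: 9 /š/ blocks.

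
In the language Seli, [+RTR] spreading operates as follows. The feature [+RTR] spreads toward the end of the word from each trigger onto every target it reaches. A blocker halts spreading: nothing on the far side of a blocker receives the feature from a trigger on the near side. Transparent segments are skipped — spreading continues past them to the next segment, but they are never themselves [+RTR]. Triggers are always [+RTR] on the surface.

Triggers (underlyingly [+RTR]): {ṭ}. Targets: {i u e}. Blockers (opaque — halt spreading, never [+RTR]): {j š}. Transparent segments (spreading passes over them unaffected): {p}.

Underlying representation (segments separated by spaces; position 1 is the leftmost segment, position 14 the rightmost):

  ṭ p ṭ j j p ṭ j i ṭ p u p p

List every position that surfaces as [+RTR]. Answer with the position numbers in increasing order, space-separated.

From /ṭ/ at 1 rightward: 2 /p/ transparent; 3 /ṭ/ is itself a trigger — this domain ends here.
From /ṭ/ at 3 rightward: 4 /j/ blocks.
From /ṭ/ at 7 rightward: 8 /j/ blocks.
From /ṭ/ at 10 rightward: 11 /p/ transparent; 12 /u/ → [+RTR]; 13 /p/ transparent; 14 /p/ transparent; word edge.
Target with no active source: position 9 stays [-emphatic].

1 3 7 10 12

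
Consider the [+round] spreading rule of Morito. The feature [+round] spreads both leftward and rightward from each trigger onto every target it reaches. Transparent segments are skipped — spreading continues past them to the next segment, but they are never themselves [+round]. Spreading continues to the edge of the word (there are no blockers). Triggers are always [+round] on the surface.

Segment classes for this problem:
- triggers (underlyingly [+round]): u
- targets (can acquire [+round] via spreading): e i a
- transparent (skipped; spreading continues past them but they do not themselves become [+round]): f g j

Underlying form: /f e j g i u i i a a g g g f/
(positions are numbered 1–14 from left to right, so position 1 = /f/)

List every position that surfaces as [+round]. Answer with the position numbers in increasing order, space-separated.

2 5 6 7 8 9 10

From /u/ at 6 rightward: 7 /i/ → [+round]; 8 /i/ → [+round]; 9 /a/ → [+round]; 10 /a/ → [+round]; 11 /g/ transparent; 12 /g/ transparent; 13 /g/ transparent; 14 /f/ transparent; word edge.
From /u/ at 6 leftward: 5 /i/ → [+round]; 4 /g/ transparent; 3 /j/ transparent; 2 /e/ → [+round]; 1 /f/ transparent; word edge.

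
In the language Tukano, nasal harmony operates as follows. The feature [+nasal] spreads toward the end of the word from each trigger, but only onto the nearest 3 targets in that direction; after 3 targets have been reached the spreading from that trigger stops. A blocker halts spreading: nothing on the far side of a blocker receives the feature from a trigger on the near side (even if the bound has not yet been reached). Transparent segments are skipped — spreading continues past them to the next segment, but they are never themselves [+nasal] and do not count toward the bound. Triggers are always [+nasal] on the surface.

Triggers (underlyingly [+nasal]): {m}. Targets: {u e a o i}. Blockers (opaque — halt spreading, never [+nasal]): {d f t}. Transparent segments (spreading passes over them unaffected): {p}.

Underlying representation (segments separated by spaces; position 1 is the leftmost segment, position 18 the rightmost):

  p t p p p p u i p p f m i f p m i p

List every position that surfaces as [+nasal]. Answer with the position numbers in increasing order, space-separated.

From /m/ at 12 rightward: 13 /i/ → [+nasal]; 14 /f/ blocks.
From /m/ at 16 rightward: 17 /i/ → [+nasal]; 18 /p/ transparent; word edge.
Targets with no active source: positions 7 8 stay [-nasal].

12 13 16 17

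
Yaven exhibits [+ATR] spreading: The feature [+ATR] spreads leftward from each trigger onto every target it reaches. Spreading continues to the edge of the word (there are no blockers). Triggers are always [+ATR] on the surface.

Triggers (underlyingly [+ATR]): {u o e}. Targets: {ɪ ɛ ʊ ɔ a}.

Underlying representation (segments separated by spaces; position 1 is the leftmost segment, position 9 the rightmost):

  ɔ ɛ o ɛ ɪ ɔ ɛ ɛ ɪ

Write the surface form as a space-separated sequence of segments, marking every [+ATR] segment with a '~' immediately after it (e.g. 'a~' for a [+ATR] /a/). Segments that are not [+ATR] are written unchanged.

ɔ~ ɛ~ o~ ɛ ɪ ɔ ɛ ɛ ɪ

From /o/ at 3 leftward: 2 /ɛ/ → [+ATR]; 1 /ɔ/ → [+ATR]; word edge.
Targets with no active source: positions 4 5 6 7 8 9 stay [-ATR].
[+ATR] positions on the surface: 1 2 3.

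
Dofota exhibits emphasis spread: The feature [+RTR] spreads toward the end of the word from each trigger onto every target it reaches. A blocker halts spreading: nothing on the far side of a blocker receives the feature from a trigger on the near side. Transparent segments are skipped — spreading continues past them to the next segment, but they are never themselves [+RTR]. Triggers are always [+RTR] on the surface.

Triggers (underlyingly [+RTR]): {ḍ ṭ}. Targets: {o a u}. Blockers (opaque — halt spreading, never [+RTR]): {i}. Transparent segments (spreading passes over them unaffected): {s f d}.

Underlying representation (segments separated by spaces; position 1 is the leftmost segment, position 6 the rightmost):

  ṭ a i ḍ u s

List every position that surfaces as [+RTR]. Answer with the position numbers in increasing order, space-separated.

From /ṭ/ at 1 rightward: 2 /a/ → [+RTR]; 3 /i/ blocks.
From /ḍ/ at 4 rightward: 5 /u/ → [+RTR]; 6 /s/ transparent; word edge.

1 2 4 5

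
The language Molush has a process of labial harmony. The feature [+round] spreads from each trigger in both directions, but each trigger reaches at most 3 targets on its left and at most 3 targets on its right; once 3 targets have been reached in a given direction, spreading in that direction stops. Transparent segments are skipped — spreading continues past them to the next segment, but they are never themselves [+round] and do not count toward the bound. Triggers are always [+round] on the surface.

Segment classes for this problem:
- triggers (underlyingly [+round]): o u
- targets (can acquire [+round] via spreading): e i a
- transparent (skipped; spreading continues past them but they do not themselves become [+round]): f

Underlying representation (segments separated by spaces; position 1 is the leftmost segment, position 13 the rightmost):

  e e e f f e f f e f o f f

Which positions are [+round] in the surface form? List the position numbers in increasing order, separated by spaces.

3 6 9 11

From /o/ at 11 rightward: 12 /f/ transparent; 13 /f/ transparent; word edge.
From /o/ at 11 leftward: 10 /f/ transparent; 9 /e/ → [+round]; 8 /f/ transparent; 7 /f/ transparent; 6 /e/ → [+round]; 5 /f/ transparent; 4 /f/ transparent; 3 /e/ → [+round]; bound reached.
Targets with no active source: positions 1 2 stay [-round].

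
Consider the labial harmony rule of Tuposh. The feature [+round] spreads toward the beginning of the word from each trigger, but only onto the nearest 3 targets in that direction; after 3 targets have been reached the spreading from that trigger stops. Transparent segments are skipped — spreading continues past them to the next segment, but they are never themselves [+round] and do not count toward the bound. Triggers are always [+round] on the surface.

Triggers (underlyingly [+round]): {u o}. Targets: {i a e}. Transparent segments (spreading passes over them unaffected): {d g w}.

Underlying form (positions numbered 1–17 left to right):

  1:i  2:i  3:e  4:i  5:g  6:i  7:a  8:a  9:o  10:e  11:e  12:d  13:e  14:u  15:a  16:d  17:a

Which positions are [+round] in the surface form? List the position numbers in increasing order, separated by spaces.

6 7 8 9 10 11 13 14

From /o/ at 9 leftward: 8 /a/ → [+round]; 7 /a/ → [+round]; 6 /i/ → [+round]; bound reached.
From /u/ at 14 leftward: 13 /e/ → [+round]; 12 /d/ transparent; 11 /e/ → [+round]; 10 /e/ → [+round]; bound reached.
Targets with no active source: positions 1 2 3 4 15 17 stay [-round].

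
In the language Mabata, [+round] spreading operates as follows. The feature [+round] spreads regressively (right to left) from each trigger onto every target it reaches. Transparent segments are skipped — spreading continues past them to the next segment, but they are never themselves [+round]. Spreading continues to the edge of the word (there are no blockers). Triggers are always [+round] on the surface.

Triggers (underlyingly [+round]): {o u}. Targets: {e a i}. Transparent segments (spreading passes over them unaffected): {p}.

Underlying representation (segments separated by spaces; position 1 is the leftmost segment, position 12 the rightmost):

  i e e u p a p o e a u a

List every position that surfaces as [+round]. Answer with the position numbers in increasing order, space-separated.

From /u/ at 4 leftward: 3 /e/ → [+round]; 2 /e/ → [+round]; 1 /i/ → [+round]; word edge.
From /o/ at 8 leftward: 7 /p/ transparent; 6 /a/ → [+round]; 5 /p/ transparent; 4 /u/ is itself a trigger — this domain ends here.
From /u/ at 11 leftward: 10 /a/ → [+round]; 9 /e/ → [+round]; 8 /o/ is itself a trigger — this domain ends here.
Target with no active source: position 12 stays [-round].

1 2 3 4 6 8 9 10 11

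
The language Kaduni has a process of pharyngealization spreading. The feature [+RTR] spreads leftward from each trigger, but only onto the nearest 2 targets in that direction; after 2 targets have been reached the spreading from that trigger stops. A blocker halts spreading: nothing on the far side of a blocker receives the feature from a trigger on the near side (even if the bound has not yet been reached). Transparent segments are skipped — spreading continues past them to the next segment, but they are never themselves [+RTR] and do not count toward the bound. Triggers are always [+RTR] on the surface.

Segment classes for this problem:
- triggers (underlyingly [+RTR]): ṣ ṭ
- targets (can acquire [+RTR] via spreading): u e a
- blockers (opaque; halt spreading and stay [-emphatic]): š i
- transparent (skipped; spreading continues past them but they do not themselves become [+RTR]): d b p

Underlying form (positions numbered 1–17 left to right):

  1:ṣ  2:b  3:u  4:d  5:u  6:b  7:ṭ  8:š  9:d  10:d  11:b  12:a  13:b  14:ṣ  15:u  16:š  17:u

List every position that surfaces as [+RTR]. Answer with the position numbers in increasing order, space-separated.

From /ṣ/ at 1 leftward: word edge.
From /ṭ/ at 7 leftward: 6 /b/ transparent; 5 /u/ → [+RTR]; 4 /d/ transparent; 3 /u/ → [+RTR]; bound reached.
From /ṣ/ at 14 leftward: 13 /b/ transparent; 12 /a/ → [+RTR]; 11 /b/ transparent; 10 /d/ transparent; 9 /d/ transparent; 8 /š/ blocks.
Targets with no active source: positions 15 17 stay [-emphatic].

1 3 5 7 12 14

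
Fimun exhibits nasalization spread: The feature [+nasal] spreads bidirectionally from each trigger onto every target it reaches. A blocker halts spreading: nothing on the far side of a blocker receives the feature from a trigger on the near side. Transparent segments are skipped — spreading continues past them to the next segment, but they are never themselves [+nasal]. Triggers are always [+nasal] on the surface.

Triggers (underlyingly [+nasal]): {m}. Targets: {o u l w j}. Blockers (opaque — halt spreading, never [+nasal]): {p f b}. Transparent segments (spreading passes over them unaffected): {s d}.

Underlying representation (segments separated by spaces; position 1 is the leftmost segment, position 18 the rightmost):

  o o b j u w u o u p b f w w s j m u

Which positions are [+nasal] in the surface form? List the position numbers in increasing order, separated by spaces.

13 14 16 17 18

From /m/ at 17 rightward: 18 /u/ → [+nasal]; word edge.
From /m/ at 17 leftward: 16 /j/ → [+nasal]; 15 /s/ transparent; 14 /w/ → [+nasal]; 13 /w/ → [+nasal]; 12 /f/ blocks.
Targets with no active source: positions 1 2 4 5 6 7 8 9 stay [-nasal].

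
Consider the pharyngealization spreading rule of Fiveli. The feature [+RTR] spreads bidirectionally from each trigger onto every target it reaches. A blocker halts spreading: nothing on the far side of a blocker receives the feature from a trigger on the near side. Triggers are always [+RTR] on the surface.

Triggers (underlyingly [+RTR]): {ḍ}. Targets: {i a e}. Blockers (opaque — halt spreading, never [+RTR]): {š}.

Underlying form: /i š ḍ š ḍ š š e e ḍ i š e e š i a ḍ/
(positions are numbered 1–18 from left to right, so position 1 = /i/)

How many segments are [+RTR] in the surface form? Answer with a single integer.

From /ḍ/ at 3 rightward: 4 /š/ blocks.
From /ḍ/ at 3 leftward: 2 /š/ blocks.
From /ḍ/ at 5 rightward: 6 /š/ blocks.
From /ḍ/ at 5 leftward: 4 /š/ blocks.
From /ḍ/ at 10 rightward: 11 /i/ → [+RTR]; 12 /š/ blocks.
From /ḍ/ at 10 leftward: 9 /e/ → [+RTR]; 8 /e/ → [+RTR]; 7 /š/ blocks.
From /ḍ/ at 18 rightward: word edge.
From /ḍ/ at 18 leftward: 17 /a/ → [+RTR]; 16 /i/ → [+RTR]; 15 /š/ blocks.
Targets with no active source: positions 1 13 14 stay [-emphatic].
[+RTR] positions on the surface: 3 5 8 9 10 11 16 17 18.

9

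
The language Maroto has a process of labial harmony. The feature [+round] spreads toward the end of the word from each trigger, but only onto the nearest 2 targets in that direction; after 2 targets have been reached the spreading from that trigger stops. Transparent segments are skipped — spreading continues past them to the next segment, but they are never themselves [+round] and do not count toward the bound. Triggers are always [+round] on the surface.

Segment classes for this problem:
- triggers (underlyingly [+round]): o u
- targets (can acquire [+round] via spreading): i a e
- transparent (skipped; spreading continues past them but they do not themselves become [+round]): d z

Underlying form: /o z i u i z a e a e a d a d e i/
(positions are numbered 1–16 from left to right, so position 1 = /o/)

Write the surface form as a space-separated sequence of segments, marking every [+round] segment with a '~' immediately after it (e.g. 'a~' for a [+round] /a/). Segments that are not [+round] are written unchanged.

o~ z i~ u~ i~ z a~ e a e a d a d e i

From /o/ at 1 rightward: 2 /z/ transparent; 3 /i/ → [+round]; 4 /u/ is itself a trigger — this domain ends here.
From /u/ at 4 rightward: 5 /i/ → [+round]; 6 /z/ transparent; 7 /a/ → [+round]; bound reached.
Targets with no active source: positions 8 9 10 11 13 15 16 stay [-round].
[+round] positions on the surface: 1 3 4 5 7.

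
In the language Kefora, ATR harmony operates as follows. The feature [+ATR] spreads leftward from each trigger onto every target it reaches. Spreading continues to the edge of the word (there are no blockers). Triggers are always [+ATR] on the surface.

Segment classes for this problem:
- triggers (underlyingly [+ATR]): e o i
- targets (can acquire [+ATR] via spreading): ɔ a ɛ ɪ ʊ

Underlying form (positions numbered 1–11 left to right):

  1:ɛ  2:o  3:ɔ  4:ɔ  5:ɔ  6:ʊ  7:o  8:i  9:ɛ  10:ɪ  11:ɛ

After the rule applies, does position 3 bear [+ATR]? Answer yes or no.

yes

From /o/ at 2 leftward: 1 /ɛ/ → [+ATR]; word edge.
From /o/ at 7 leftward: 6 /ʊ/ → [+ATR]; 5 /ɔ/ → [+ATR]; 4 /ɔ/ → [+ATR]; 3 /ɔ/ → [+ATR]; 2 /o/ is itself a trigger — this domain ends here.
From /i/ at 8 leftward: 7 /o/ is itself a trigger — this domain ends here.
Targets with no active source: positions 9 10 11 stay [-ATR].
[+ATR] positions on the surface: 1 2 3 4 5 6 7 8.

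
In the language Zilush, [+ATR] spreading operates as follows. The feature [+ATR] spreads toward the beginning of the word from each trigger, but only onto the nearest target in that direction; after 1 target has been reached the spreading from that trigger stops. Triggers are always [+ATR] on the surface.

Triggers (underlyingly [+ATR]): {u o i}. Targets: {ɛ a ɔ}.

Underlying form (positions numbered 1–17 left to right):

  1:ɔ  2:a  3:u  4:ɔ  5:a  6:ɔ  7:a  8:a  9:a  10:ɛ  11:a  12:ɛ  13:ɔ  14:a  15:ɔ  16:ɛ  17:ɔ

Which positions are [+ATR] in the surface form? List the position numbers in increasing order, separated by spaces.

2 3

From /u/ at 3 leftward: 2 /a/ → [+ATR]; bound reached.
Targets with no active source: positions 1 4 5 6 7 8 9 10 11 12 13 14 15 16 17 stay [-ATR].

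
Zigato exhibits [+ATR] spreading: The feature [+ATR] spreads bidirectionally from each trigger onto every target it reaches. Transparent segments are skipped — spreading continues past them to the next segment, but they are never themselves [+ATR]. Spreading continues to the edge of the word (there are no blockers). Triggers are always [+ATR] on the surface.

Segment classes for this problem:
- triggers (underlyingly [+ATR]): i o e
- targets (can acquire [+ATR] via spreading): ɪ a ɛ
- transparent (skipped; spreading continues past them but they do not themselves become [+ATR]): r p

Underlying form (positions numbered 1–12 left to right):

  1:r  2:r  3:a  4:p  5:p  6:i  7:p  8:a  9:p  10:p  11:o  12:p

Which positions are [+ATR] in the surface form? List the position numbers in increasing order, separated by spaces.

From /i/ at 6 rightward: 7 /p/ transparent; 8 /a/ → [+ATR]; 9 /p/ transparent; 10 /p/ transparent; 11 /o/ is itself a trigger — this domain ends here.
From /i/ at 6 leftward: 5 /p/ transparent; 4 /p/ transparent; 3 /a/ → [+ATR]; 2 /r/ transparent; 1 /r/ transparent; word edge.
From /o/ at 11 rightward: 12 /p/ transparent; word edge.
From /o/ at 11 leftward: 10 /p/ transparent; 9 /p/ transparent; 8 /a/ → [+ATR]; 7 /p/ transparent; 6 /i/ is itself a trigger — this domain ends here.

3 6 8 11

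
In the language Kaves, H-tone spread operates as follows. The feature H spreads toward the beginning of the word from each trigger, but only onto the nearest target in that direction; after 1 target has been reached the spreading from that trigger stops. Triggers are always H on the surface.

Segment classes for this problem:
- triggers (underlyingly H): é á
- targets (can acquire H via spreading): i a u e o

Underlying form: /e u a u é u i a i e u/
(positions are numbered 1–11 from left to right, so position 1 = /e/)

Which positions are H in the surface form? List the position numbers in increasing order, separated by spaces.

From /é/ at 5 leftward: 4 /u/ → H; bound reached.
Targets with no active source: positions 1 2 3 6 7 8 9 10 11 stay [-high tone].

4 5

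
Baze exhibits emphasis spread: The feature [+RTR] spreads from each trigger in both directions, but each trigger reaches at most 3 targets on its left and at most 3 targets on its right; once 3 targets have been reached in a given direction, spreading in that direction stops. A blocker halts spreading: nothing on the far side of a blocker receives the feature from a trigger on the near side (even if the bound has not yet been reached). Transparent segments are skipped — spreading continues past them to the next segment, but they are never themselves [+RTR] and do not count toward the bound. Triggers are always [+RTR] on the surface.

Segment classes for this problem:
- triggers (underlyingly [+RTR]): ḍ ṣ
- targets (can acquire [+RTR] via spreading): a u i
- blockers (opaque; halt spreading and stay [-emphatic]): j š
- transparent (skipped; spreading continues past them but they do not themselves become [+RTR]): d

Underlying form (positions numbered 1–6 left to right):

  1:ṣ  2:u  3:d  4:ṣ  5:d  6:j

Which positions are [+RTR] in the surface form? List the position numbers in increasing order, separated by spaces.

From /ṣ/ at 1 rightward: 2 /u/ → [+RTR]; 3 /d/ transparent; 4 /ṣ/ is itself a trigger — this domain ends here.
From /ṣ/ at 1 leftward: word edge.
From /ṣ/ at 4 rightward: 5 /d/ transparent; 6 /j/ blocks.
From /ṣ/ at 4 leftward: 3 /d/ transparent; 2 /u/ → [+RTR]; 1 /ṣ/ is itself a trigger — this domain ends here.

1 2 4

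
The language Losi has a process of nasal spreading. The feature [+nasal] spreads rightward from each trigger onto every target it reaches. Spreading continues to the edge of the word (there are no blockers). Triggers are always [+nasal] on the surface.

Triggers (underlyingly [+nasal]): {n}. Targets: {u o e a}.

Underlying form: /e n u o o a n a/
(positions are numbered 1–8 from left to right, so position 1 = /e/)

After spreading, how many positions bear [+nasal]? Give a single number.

From /n/ at 2 rightward: 3 /u/ → [+nasal]; 4 /o/ → [+nasal]; 5 /o/ → [+nasal]; 6 /a/ → [+nasal]; 7 /n/ is itself a trigger — this domain ends here.
From /n/ at 7 rightward: 8 /a/ → [+nasal]; word edge.
Target with no active source: position 1 stays [-nasal].
[+nasal] positions on the surface: 2 3 4 5 6 7 8.

7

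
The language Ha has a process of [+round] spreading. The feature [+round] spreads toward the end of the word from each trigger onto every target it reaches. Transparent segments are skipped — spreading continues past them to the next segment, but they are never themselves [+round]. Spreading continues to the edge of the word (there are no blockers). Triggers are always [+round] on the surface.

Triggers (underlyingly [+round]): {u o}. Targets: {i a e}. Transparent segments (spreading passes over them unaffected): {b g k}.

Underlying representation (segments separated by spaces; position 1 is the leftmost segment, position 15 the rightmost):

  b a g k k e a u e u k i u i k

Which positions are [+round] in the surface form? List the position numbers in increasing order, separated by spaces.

8 9 10 12 13 14

From /u/ at 8 rightward: 9 /e/ → [+round]; 10 /u/ is itself a trigger — this domain ends here.
From /u/ at 10 rightward: 11 /k/ transparent; 12 /i/ → [+round]; 13 /u/ is itself a trigger — this domain ends here.
From /u/ at 13 rightward: 14 /i/ → [+round]; 15 /k/ transparent; word edge.
Targets with no active source: positions 2 6 7 stay [-round].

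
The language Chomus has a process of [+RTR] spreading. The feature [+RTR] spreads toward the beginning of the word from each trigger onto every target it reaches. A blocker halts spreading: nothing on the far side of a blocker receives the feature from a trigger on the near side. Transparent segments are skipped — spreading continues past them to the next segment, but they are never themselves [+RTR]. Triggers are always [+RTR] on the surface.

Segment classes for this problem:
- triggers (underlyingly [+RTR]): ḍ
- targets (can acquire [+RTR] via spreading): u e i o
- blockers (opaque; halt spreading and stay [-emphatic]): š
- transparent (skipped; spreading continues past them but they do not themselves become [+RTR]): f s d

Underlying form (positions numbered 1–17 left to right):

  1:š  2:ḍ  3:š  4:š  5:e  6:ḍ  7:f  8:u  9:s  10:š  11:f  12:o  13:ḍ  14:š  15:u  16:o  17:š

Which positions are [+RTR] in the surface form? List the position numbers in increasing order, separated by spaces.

From /ḍ/ at 2 leftward: 1 /š/ blocks.
From /ḍ/ at 6 leftward: 5 /e/ → [+RTR]; 4 /š/ blocks.
From /ḍ/ at 13 leftward: 12 /o/ → [+RTR]; 11 /f/ transparent; 10 /š/ blocks.
Targets with no active source: positions 8 15 16 stay [-emphatic].

2 5 6 12 13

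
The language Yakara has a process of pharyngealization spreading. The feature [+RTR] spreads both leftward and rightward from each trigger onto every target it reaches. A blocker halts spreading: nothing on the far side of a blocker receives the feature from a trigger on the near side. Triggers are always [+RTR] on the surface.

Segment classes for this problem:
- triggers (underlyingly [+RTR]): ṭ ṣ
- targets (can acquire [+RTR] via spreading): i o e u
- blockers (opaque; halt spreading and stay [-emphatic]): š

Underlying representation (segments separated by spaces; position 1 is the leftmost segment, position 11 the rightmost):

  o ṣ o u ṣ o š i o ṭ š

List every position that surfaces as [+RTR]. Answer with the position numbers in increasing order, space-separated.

1 2 3 4 5 6 8 9 10

From /ṣ/ at 2 rightward: 3 /o/ → [+RTR]; 4 /u/ → [+RTR]; 5 /ṣ/ is itself a trigger — this domain ends here.
From /ṣ/ at 2 leftward: 1 /o/ → [+RTR]; word edge.
From /ṣ/ at 5 rightward: 6 /o/ → [+RTR]; 7 /š/ blocks.
From /ṣ/ at 5 leftward: 4 /u/ → [+RTR]; 3 /o/ → [+RTR]; 2 /ṣ/ is itself a trigger — this domain ends here.
From /ṭ/ at 10 rightward: 11 /š/ blocks.
From /ṭ/ at 10 leftward: 9 /o/ → [+RTR]; 8 /i/ → [+RTR]; 7 /š/ blocks.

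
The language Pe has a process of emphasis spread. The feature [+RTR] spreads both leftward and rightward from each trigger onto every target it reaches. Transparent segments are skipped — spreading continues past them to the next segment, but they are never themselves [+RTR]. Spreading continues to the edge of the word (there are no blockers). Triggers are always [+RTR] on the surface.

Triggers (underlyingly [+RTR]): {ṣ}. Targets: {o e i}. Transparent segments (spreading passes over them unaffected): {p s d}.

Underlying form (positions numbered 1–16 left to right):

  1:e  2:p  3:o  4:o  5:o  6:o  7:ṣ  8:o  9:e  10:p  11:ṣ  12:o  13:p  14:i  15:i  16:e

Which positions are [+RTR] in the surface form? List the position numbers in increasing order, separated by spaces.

1 3 4 5 6 7 8 9 11 12 14 15 16

From /ṣ/ at 7 rightward: 8 /o/ → [+RTR]; 9 /e/ → [+RTR]; 10 /p/ transparent; 11 /ṣ/ is itself a trigger — this domain ends here.
From /ṣ/ at 7 leftward: 6 /o/ → [+RTR]; 5 /o/ → [+RTR]; 4 /o/ → [+RTR]; 3 /o/ → [+RTR]; 2 /p/ transparent; 1 /e/ → [+RTR]; word edge.
From /ṣ/ at 11 rightward: 12 /o/ → [+RTR]; 13 /p/ transparent; 14 /i/ → [+RTR]; 15 /i/ → [+RTR]; 16 /e/ → [+RTR]; word edge.
From /ṣ/ at 11 leftward: 10 /p/ transparent; 9 /e/ → [+RTR]; 8 /o/ → [+RTR]; 7 /ṣ/ is itself a trigger — this domain ends here.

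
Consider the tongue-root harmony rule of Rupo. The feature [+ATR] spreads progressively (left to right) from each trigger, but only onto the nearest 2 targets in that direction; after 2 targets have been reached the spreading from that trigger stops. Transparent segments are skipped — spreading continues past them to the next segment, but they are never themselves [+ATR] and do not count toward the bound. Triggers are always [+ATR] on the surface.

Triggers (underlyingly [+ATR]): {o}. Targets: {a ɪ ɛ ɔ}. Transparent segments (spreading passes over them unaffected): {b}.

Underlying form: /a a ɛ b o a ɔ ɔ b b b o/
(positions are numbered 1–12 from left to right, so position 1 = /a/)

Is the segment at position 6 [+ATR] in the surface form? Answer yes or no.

yes

From /o/ at 5 rightward: 6 /a/ → [+ATR]; 7 /ɔ/ → [+ATR]; bound reached.
From /o/ at 12 rightward: word edge.
Targets with no active source: positions 1 2 3 8 stay [-ATR].
[+ATR] positions on the surface: 5 6 7 12.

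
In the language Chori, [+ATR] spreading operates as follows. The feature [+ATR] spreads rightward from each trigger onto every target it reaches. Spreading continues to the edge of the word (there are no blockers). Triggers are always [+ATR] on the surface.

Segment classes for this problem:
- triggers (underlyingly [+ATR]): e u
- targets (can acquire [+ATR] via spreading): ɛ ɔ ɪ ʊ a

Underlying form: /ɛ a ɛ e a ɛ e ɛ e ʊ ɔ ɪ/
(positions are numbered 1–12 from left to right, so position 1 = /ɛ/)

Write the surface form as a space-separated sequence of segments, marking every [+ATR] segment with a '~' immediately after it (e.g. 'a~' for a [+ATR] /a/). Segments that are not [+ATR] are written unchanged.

From /e/ at 4 rightward: 5 /a/ → [+ATR]; 6 /ɛ/ → [+ATR]; 7 /e/ is itself a trigger — this domain ends here.
From /e/ at 7 rightward: 8 /ɛ/ → [+ATR]; 9 /e/ is itself a trigger — this domain ends here.
From /e/ at 9 rightward: 10 /ʊ/ → [+ATR]; 11 /ɔ/ → [+ATR]; 12 /ɪ/ → [+ATR]; word edge.
Targets with no active source: positions 1 2 3 stay [-ATR].
[+ATR] positions on the surface: 4 5 6 7 8 9 10 11 12.

ɛ a ɛ e~ a~ ɛ~ e~ ɛ~ e~ ʊ~ ɔ~ ɪ~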